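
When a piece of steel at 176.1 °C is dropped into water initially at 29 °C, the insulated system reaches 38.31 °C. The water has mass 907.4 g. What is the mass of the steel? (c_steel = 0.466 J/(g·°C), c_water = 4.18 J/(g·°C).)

m ≈ 550 g

Conservation of energy gives ΣQ = 0:
m×0.466×(38.31 − 176.1) + 907.4×4.18×(38.31 − 29) = 0
-64.21 m = -35312
m = -35312/-64.21 ≈ 549.9 g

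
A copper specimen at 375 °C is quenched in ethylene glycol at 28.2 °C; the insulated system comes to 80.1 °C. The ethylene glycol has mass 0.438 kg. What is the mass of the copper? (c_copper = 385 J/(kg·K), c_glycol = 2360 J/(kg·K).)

Let T be the final temperature. ΣQ_i = 0:
m×385×(80.1 − 375) + 0.438×2360×(80.1 − 28.2) = 0
-113536 m = -53648
m = -53648/-113536 ≈ 0.4725 kg

m ≈ 0.473 kg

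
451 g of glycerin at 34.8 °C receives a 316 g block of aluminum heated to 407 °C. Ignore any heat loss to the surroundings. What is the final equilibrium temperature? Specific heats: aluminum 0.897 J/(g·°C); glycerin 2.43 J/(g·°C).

T_f = Σ m_i c_i T_i / Σ m_i c_i:
T_f = (283.45×407 + 1095.9×34.8) / (283.45 + 1095.9)
    = 153503 / 1379.4 ≈ 111.28 °C

T_f ≈ 111.3 °C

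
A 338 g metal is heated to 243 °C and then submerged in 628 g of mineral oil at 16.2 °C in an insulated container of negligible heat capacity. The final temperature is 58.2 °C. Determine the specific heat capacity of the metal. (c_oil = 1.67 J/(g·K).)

c ≈ 0.705 J/(g·K)

Heat lost by the metal = heat gained by the oil:
338×c×(243 − 58.2) = 628×1.67×(58.2 − 16.2)
62462 c = 44048  ⇒  c ≈ 0.7052 J/(g·K)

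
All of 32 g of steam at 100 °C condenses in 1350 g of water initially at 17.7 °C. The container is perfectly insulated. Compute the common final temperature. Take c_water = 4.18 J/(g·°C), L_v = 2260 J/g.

Let T be the final temperature. ΣQ_i = 0:
condense steam: −32·2260 = −72320
  condensate cools 100→T: 32·4.18·(T − 100) = 133.76(T − 100)
  original water: 5643(T − 17.7)
5776.8 T = 72320 + 13376 + 99881 = 185577
T ≈ 32.12 °C — below 100 °C, confirming all the steam condensed.

T_f ≈ 32.1 °C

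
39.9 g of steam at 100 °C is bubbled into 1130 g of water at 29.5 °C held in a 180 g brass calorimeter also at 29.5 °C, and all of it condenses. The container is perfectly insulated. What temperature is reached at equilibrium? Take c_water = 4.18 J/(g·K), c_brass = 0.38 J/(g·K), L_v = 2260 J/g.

T_f ≈ 50.1 °C

Energy conservation, ΣQ = 0:
condense steam: −39.9·2260 = −90174; condensate cools 100→T: 39.9·4.18·(T − 100) = 166.78(T − 100); water warms: 1130·4.18·(T − 29.5) = 4723.4(T − 29.5); brass cup: 180·0.38·(T − 29.5) = 68.4(T − 29.5)
4958.6 T = 90174 + 16678 + 141358 = 248210
T ≈ 50.06 °C — below 100 °C, confirming all the steam condensed.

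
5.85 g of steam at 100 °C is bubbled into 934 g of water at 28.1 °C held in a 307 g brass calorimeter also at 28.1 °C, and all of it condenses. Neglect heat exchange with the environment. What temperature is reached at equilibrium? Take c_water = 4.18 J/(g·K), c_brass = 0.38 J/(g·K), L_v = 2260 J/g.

T_f ≈ 31.8 °C

Energy conservation, ΣQ = 0:
latent heat released on condensation: 5.85×2260 = 13221
  condensed water 100 °C→T: 24.45(T − 100)
  original water: 3904.1(T − 28.1)
  brass cup: 307×0.38×(T − 28.1) = 116.66(T − 28.1)
4045.2 T = 13221 + 2445.3 + 112984 = 128650
T ≈ 31.80 °C, under the boiling point, so the assumption holds.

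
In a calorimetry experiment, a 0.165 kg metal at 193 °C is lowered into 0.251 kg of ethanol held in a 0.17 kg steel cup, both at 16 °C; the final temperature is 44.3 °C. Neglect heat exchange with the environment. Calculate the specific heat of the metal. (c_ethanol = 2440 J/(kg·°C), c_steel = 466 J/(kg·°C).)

Let T be the final temperature. ΣQ_i = 0:
0.165·c·(44.3 − 193) + 0.251·2440·(44.3 − 16) + 0.17·466·(44.3 − 16) = 0
-24.54 c = -19574
c = -19574/-24.54 ≈ 797.8 J/(kg·°C)

c ≈ 798 J/(kg·°C)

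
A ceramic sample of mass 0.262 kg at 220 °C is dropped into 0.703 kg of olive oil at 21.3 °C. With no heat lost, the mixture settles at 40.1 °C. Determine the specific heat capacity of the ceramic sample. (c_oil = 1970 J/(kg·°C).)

c ≈ 552 J/(kg·°C)

m_s c (T_s − T_f) = m_oil c_oil (T_f − T_0):
0.262·c·(220 − 40.1) = 0.703·1970·(40.1 − 21.3)
47.13 c = 26036  ⇒  c ≈ 552.4 J/(kg·°C)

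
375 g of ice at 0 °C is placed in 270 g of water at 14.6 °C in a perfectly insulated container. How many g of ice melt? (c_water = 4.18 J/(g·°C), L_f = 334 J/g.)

m_melted ≈ 49.3 g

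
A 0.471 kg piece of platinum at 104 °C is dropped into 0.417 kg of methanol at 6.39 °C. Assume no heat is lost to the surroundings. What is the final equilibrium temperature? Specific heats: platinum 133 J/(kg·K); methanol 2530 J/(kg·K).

Let T be the final temperature. ΣQ_i = 0:
0.471×133×(T − 104) + 0.417×2530×(T − 6.39) = 0
62.64(T − 104) + 1055(T − 6.39) = 0
1117.7 T = 13256
T = 13256/1117.7 ≈ 11.86 °C

T_f ≈ 11.9 °C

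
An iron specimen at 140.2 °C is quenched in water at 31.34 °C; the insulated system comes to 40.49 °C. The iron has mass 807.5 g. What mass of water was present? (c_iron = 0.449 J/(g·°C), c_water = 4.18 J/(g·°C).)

m ≈ 945 g

Heat lost by the iron = heat gained by the water:
807.5×0.449×(140.2 − 40.49) = m×4.18×(40.49 − 31.34)
38.25 m = 36152  ⇒  m ≈ 945.2 g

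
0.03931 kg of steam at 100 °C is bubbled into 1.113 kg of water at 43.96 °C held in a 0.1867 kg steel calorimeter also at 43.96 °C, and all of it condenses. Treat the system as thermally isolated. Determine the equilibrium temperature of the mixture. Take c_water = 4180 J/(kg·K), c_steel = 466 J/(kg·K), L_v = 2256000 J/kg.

Sum of m c ΔT and latent-heat terms is zero:
latent heat released on condensation: 0.03931×2256000 = 88683; condensate cools 100→T: 0.03931×4180×(T − 100) = 164.32(T − 100); original water: 4652.3(T − 43.96); cup: 87(T − 43.96)
4903.7 T = 88683 + 16432 + 208341 = 313456
T ≈ 63.92 °C, under the boiling point, so the assumption holds.

T_f ≈ 63.9 °C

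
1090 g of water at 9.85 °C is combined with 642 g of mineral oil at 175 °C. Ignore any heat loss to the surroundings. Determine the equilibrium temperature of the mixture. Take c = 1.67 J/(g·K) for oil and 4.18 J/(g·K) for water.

T_f ≈ 41.3 °C

With ΣQ=0 the equilibrium temperature is the m·c-weighted mean:
T_f = (1072.1×175 + 4556.2×9.85) / (1072.1 + 4556.2)
    = 232503 / 5628.3 ≈ 41.31 °C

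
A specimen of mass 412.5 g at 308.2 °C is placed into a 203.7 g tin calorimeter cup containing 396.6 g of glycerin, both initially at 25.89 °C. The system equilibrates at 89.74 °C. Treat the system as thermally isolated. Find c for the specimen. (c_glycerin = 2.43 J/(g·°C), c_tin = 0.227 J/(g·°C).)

c ≈ 0.716 J/(g·°C)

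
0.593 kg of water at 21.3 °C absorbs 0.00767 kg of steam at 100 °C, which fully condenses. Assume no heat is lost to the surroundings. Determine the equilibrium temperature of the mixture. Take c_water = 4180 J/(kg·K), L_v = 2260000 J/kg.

Setting the total heat transfer to zero:
condense steam: −0.00767×2260000 = −17334; condensed water 100 °C→T: 32.06(T − 100); water warms: 0.593×4180×(T − 21.3) = 2478.7(T − 21.3)
2510.8 T = 17334 + 3206.1 + 52797 = 73337
T ≈ 29.21 °C (< 100 °C, so full condensation is consistent).

T_f ≈ 29.2 °C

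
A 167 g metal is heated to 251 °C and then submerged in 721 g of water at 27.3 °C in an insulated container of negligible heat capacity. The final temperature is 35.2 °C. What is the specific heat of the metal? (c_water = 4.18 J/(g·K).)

Heat gained plus heat lost sum to zero:
167×c×(35.2 − 251) + 721×4.18×(35.2 − 27.3) = 0
-36039 c = -23809
c = -23809/-36039 ≈ 0.6606 J/(g·K)

c ≈ 0.661 J/(g·K)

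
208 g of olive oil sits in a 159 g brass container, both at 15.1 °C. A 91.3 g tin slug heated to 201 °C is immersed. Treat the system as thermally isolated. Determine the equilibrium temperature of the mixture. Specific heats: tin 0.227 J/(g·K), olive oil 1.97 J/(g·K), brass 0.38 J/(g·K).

Let T be the final temperature. ΣQ_i = 0:
91.3·0.227·(T − 201) + 208·1.97·(T − 15.1) + 159·0.38·(T − 15.1) = 0
20.73(T − 201) + 409.76(T − 15.1) + 60.42(T − 15.1) = 0
(20.73 + 409.76 + 60.42) T = 20.73·201 + 409.76·15.1 + 60.42·15.1
T = 11265/490.91 ≈ 22.95 °C

T_f ≈ 22.9 °C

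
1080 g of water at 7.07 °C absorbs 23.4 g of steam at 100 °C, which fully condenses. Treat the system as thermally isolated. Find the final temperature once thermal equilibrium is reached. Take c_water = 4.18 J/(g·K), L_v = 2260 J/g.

T_f ≈ 20.5 °C

Taking heat into each body as positive, Σ m c ΔT = 0:
steam→water at 100 °C releases m L_v = 23.4·2260 = 52884; condensed water 100 °C→T: 97.81(T − 100); water warms: 1080·4.18·(T − 7.07) = 4514.4(T − 7.07)
4612.2 T = 52884 + 9781.2 + 31917 = 94582
T ≈ 20.51 °C — below 100 °C, confirming all the steam condensed.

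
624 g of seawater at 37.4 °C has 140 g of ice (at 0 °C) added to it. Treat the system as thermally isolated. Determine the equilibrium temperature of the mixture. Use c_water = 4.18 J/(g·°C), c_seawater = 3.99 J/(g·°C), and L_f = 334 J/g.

Net heat exchanged in the isolated system is zero:
fusion: m_ice L_f = 140×334 = 46760; meltwater 0→T: 140×4.18×T = 585.2 T; seawater: 2489.8(T − 37.4)
3075 T = 93117 − 46760 = 46357
T ≈ 15.08 °C. Since T > 0 °C, the all-ice-melts assumption holds.

T_f ≈ 15.1 °C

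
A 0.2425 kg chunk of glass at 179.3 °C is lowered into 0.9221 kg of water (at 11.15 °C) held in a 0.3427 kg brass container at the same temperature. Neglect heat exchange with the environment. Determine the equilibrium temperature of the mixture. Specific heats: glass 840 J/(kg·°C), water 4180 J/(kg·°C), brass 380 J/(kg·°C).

T_f ≈ 19.3 °C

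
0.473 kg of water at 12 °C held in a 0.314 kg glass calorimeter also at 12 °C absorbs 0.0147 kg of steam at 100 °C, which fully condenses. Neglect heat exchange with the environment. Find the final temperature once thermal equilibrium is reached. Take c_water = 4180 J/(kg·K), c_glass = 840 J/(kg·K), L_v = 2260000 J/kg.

T_f ≈ 28.8 °C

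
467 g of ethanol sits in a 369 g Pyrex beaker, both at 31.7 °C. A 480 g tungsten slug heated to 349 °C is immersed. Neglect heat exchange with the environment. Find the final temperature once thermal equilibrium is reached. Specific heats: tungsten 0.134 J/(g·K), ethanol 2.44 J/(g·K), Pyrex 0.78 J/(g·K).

Conservation of energy gives ΣQ = 0:
480*0.134*(T − 349) + 467*2.44*(T − 31.7) + 369*0.78*(T − 31.7) = 0
64.32(T − 349) + 1139.5(T − 31.7) + 287.82(T − 31.7) = 0
(64.32 + 1139.5 + 287.82) T = 64.32*349 + 1139.5*31.7 + 287.82*31.7
T = 67693/1491.6 ≈ 45.38 °C

T_f ≈ 45.4 °C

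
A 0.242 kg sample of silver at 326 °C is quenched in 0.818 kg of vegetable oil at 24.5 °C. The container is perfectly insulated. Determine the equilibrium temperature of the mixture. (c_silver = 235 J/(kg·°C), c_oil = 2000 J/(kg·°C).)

T_f ≈ 34.6 °C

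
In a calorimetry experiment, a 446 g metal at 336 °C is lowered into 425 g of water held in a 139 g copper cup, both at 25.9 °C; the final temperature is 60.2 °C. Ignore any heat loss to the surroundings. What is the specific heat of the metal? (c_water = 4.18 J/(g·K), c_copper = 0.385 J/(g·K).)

Heat gained plus heat lost sum to zero:
446×c×(60.2 − 336) + 425×4.18×(60.2 − 25.9) + 139×0.385×(60.2 − 25.9) = 0
-123007 c = -62770
c = -62770/-123007 ≈ 0.5103 J/(g·K)

c ≈ 0.51 J/(g·K)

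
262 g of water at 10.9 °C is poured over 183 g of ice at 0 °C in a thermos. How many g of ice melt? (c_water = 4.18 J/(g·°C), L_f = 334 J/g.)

m_melted ≈ 35.7 g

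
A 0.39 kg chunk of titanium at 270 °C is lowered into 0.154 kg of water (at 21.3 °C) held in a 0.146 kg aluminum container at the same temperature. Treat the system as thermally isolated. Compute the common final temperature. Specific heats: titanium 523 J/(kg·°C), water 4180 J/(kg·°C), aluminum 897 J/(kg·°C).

T_f ≈ 73.1 °C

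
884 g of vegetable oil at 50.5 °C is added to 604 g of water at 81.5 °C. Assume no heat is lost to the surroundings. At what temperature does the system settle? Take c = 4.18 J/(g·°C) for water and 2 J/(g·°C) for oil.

T_f is the heat-capacity-weighted average of the initial temperatures:
T_f = (2524.7×81.5 + 1768×50.5) / (2524.7 + 1768)
    = 295049 / 4292.7 ≈ 68.73 °C

T_f ≈ 68.7 °C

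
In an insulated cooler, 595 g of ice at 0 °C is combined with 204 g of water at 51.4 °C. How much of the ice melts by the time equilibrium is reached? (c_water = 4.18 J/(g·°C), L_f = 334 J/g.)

m_melted ≈ 131 g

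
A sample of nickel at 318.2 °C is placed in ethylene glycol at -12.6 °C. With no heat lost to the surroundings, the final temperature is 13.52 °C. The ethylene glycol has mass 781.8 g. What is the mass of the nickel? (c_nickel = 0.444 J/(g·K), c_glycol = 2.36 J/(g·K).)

m ≈ 356 g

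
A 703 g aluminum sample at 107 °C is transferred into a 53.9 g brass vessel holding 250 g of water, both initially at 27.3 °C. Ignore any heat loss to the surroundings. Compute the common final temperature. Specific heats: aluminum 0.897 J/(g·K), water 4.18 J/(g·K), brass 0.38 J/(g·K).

Heat gained plus heat lost sum to zero:
703*0.897*(T − 107) + 250*4.18*(T − 27.3) + 53.9*0.38*(T − 27.3) = 0
630.59(T − 107) + 1045(T − 27.3) + 20.48(T − 27.3) = 0
(630.59 + 1045 + 20.48) T = 630.59*107 + 1045*27.3 + 20.48*27.3
T = 96561/1696.1 ≈ 56.93 °C

T_f ≈ 56.9 °C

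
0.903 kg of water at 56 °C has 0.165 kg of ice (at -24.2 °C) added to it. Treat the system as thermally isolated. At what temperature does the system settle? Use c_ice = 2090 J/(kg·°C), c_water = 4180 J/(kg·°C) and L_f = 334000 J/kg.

T_f ≈ 33.1 °C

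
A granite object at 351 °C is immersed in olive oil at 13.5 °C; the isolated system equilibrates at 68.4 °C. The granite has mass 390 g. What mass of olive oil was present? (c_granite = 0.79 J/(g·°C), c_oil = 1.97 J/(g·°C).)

m ≈ 805 g

Heat lost by the granite = heat gained by the oil:
390·0.79·(351 − 68.4) = m·1.97·(68.4 − 13.5)
108.15 m = 87069  ⇒  m ≈ 805.1 g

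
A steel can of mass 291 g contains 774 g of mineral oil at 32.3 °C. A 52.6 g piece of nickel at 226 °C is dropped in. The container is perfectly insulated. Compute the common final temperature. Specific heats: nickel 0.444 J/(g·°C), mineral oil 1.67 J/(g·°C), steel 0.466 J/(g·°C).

T_f ≈ 35.4 °C

Energy conservation, ΣQ = 0:
52.6·0.444·(T − 226) + 774·1.67·(T − 32.3) + 291·0.466·(T − 32.3) = 0
23.35(T − 226) + 1292.6(T − 32.3) + 135.61(T − 32.3) = 0
(23.35 + 1292.6 + 135.61) T = 23.35·226 + 1292.6·32.3 + 135.61·32.3
T = 51409/1451.5 ≈ 35.42 °C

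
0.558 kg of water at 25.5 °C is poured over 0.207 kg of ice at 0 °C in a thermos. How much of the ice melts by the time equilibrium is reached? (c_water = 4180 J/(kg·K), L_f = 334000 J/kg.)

m_melted ≈ 0.178 kg

Water can give up m c ΔT = 0.558·4180·25.5 = 59477 J before reaching 0 °C.
Melting all 0.207 kg of ice would need 0.207·334000 = 69138 J.
59477 J < 69138 J, so only part of the ice melts and the system sits at 0 °C.
m_melt = 59477 / L_f = 0.1781 kg.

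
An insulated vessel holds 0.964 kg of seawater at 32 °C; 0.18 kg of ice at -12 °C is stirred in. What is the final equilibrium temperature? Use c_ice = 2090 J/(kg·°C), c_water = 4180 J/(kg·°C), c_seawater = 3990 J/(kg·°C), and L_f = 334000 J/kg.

Net heat exchanged in the isolated system is zero:
ice -12→0 °C: 0.18·2090·12 = 4514.4; latent heat to melt: 0.18·334000 = 60120; meltwater 0→T: 0.18·4180·T = 752.4 T; seawater cools: 0.964·3990·(T − 32) = 3846.4(T − 32)
4598.8 T = 123084 − 64634 = 58449
T ≈ 12.71 °C. Since T > 0 °C, the all-ice-melts assumption holds.

T_f ≈ 12.7 °C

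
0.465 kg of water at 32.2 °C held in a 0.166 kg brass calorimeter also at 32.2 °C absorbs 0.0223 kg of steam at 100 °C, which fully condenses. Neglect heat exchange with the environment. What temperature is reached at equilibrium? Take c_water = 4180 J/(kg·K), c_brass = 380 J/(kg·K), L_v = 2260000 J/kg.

T_f ≈ 59.2 °C

Taking heat into each body as positive, Σ m c ΔT = 0:
condense steam: −0.0223·2260000 = −50398
  condensate cools 100→T: 0.0223·4180·(T − 100) = 93.21(T − 100)
  original water: 1943.7(T − 32.2)
  cup: 63.08(T − 32.2)
2100 T = 50398 + 9321.4 + 64618 = 124338
T ≈ 59.21 °C (< 100 °C, so full condensation is consistent).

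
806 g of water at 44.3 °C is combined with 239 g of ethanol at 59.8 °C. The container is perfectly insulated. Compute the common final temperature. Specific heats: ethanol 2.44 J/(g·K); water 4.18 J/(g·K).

T_f ≈ 46.6 °C

T_f is the heat-capacity-weighted average of the initial temperatures:
T_f = (583.16×59.8 + 3369.1×44.3) / (583.16 + 3369.1)
    = 184123 / 3952.2 ≈ 46.59 °C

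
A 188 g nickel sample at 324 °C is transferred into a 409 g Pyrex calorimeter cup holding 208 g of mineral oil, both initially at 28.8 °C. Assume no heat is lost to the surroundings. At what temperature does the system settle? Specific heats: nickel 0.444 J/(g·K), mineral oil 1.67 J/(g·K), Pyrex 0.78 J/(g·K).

Taking heat into each body as positive, Σ m c ΔT = 0:
188*0.444*(T − 324) + 208*1.67*(T − 28.8) + 409*0.78*(T − 28.8) = 0
(83.47 + 347.36 + 319.02) T = 83.47*324 + 347.36*28.8 + 319.02*28.8
T ≈ 61.66 °C

T_f ≈ 61.7 °C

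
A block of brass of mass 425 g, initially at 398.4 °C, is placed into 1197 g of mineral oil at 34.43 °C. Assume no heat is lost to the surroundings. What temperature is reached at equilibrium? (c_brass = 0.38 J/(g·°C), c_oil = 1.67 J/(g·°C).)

Conservation of energy gives ΣQ = 0:
425·0.38·(T − 398.4) + 1197·1.67·(T − 34.43) = 0
(161.5 + 1999) T = 161.5·398.4 + 1999·34.43
T ≈ 61.64 °C

T_f ≈ 61.6 °C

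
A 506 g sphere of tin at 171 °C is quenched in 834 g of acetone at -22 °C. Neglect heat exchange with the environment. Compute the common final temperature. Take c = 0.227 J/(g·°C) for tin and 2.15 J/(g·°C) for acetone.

T_f ≈ -10.4 °C

Let T be the final temperature. ΣQ_i = 0:
506·0.227·(T − 171) + 834·2.15·(T − (-22)) = 0
114.86(T − 171) + 1793.1(T − (-22)) = 0
1908 T = -19807
T ≈ -10.38 °C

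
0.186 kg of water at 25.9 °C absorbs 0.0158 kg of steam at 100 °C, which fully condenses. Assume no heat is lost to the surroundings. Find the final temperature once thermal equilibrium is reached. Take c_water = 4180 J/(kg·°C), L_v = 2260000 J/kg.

Heat gained plus heat lost sum to zero:
steam→water at 100 °C releases m L_v = 0.0158×2260000 = 35708
  condensate cools 100→T: 0.0158×4180×(T − 100) = 66.04(T − 100)
  original water: 777.48(T − 25.9)
843.52 T = 35708 + 6604.4 + 20137 = 62449
T ≈ 74.03 °C, under the boiling point, so the assumption holds.

T_f ≈ 74.0 °C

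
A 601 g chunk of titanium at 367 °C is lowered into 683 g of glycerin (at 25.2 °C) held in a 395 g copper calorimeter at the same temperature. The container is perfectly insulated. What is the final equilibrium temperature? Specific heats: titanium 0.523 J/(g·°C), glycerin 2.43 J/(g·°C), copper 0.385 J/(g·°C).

T_f ≈ 75.7 °C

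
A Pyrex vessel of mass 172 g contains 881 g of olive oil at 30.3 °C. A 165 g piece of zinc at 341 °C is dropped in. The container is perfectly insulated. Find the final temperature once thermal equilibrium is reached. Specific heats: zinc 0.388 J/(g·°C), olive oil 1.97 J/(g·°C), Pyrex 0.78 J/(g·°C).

T_f ≈ 40.6 °C

T_f is the heat-capacity-weighted average of the initial temperatures:
T_f = (64.02·341 + 1735.6·30.3 + 134.16·30.3) / (64.02 + 1735.6 + 134.16)
    = 78484 / 1933.8 ≈ 40.59 °C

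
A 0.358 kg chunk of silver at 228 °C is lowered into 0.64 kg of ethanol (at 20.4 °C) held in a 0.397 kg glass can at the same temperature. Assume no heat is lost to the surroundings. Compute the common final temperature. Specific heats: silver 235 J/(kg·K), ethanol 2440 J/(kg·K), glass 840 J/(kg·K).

T_f ≈ 29.2 °C

Net heat exchanged in the isolated system is zero:
0.358×235×(T − 228) + 0.64×2440×(T − 20.4) + 0.397×840×(T − 20.4) = 0
(84.13 + 1561.6 + 333.48) T = 84.13×228 + 1561.6×20.4 + 333.48×20.4
T = 57841 / 1979.2 = 29.2 °C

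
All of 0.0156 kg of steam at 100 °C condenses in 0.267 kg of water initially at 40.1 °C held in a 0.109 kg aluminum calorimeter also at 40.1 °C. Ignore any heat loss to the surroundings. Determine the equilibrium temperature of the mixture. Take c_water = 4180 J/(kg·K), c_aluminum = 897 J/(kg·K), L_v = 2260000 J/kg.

T_f ≈ 70.7 °C

Net heat exchanged in the isolated system is zero:
condense steam: −0.0156×2260000 = −35256
  condensate cools 100→T: 0.0156×4180×(T − 100) = 65.21(T − 100)
  original water: 1116.1(T − 40.1)
  aluminum cup: 0.109×897×(T − 40.1) = 97.77(T − 40.1)
1279 T = 35256 + 6520.8 + 48675 = 90452
T ≈ 70.72 °C — below 100 °C, confirming all the steam condensed.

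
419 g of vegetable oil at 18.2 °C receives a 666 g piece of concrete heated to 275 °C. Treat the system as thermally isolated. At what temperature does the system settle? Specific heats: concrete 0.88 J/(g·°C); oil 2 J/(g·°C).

T_f ≈ 123.9 °C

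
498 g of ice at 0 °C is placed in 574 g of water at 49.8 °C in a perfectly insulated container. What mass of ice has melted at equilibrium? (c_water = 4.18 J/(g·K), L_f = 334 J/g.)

m_melted ≈ 358 g

Cooling the water to 0 °C releases 574×4.18×49.8 = 119486 J.
Fully melting the ice requires m_ice L_f = 498×334 = 166332 J.
That's not enough to melt it all — equilibrium is at 0 °C with ice remaining.
m_melt = 119486 / L_f = 357.7 g.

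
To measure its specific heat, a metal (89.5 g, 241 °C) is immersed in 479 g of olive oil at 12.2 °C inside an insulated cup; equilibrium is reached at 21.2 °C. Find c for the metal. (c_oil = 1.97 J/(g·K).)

Heat lost by the metal = heat gained by the oil:
89.5·c·(241 − 21.2) = 479·1.97·(21.2 − 12.2)
19672 c = 8492.7  ⇒  c ≈ 0.4317 J/(g·K)

c ≈ 0.432 J/(g·K)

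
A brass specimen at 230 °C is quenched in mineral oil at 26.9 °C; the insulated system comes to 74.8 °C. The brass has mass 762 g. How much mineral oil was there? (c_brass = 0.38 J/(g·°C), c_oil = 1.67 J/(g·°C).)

m ≈ 562 g

Heat lost by the brass = heat gained by the oil:
762·0.38·(230 − 74.8) = m·1.67·(74.8 − 26.9)
79.99 m = 44940  ⇒  m ≈ 561.8 g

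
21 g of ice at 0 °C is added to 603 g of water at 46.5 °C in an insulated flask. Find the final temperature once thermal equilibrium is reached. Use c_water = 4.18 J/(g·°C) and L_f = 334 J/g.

Conservation of energy gives ΣQ = 0:
fusion: m_ice L_f = 21·334 = 7014
  warm the meltwater: 87.78 T
  water cools: 603·4.18·(T − 46.5) = 2520.5(T − 46.5)
2608.3 T = 117205 − 7014 = 110191
T ≈ 42.25 °C — above 0 °C, consistent with complete melting.

T_f ≈ 42.2 °C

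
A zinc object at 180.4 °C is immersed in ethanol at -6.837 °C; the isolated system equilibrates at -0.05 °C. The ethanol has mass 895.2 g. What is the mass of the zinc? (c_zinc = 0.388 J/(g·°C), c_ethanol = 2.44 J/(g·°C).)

m ≈ 212 g

Heat lost by the zinc = heat gained by the ethanol:
m·0.388·(180.4 − -0.05) = 895.2·2.44·(-0.05 − (-6.837))
70.01 m = 14825  ⇒  m ≈ 211.7 g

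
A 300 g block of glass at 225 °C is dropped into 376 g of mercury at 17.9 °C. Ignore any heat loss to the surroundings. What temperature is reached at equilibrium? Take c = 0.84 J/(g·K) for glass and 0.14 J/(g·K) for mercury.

T_f ≈ 189.2 °C

Heat gained plus heat lost sum to zero:
300*0.84*(T − 225) + 376*0.14*(T − 17.9) = 0
252(T − 225) + 52.64(T − 17.9) = 0
304.64 T = 57642
T = 57642/304.64 ≈ 189.21 °C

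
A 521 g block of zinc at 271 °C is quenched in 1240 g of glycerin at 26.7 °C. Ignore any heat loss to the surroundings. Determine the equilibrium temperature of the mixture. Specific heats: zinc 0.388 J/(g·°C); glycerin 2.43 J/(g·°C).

Set heat shed by the hot body equal to heat absorbed by the cold body:
521×0.388×(271 − T) = 1240×2.43×(T − 26.7)
202.15(271 − T) = 3013.2(T − 26.7)
3215.3 T = 135235  ⇒  T ≈ 42.06 °C

T_f ≈ 42.1 °C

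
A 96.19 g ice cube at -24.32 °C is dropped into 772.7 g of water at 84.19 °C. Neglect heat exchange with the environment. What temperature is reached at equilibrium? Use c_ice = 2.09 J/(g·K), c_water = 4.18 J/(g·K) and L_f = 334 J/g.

Net heat exchanged in the isolated system is zero:
ice -24.32→0 °C: 96.19×2.09×24.32 = 4889.2
  melt ice: 96.19×334 = 32127
  warm the meltwater: 402.07 T
  water: 3229.9(T − 84.19)
3632 T = 271924 − 37017 = 234907
T ≈ 64.68 °C (positive, so assuming full melt was valid).

T_f ≈ 64.7 °C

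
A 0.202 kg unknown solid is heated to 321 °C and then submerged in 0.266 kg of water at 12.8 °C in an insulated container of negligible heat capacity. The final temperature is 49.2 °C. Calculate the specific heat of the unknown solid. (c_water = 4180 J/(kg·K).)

Conservation of energy gives ΣQ = 0:
0.202×c×(49.2 − 321) + 0.266×4180×(49.2 − 12.8) = 0
-54.9 c = -40472
c = -40472/-54.9 ≈ 737.2 J/(kg·K)

c ≈ 737 J/(kg·K)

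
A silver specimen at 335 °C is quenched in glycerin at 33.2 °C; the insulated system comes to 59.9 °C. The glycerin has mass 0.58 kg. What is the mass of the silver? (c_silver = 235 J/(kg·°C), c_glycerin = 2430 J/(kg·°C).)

m ≈ 0.582 kg

Energy conservation, ΣQ = 0:
m·235·(59.9 − 335) + 0.58·2430·(59.9 − 33.2) = 0
-64649 m = -37631
m = -37631/-64649 ≈ 0.5821 kg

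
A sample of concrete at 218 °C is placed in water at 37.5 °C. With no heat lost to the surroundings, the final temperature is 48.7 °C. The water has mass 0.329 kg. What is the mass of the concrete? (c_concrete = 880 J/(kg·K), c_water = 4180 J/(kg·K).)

m ≈ 0.103 kg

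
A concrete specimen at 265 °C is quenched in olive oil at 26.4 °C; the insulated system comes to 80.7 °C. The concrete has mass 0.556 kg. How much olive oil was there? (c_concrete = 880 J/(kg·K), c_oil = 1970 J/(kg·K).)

m ≈ 0.843 kg

Net heat exchanged in the isolated system is zero:
0.556×880×(80.7 − 265) + m×1970×(80.7 − 26.4) = 0
106971 m = 90174
m = 90174/106971 ≈ 0.843 kg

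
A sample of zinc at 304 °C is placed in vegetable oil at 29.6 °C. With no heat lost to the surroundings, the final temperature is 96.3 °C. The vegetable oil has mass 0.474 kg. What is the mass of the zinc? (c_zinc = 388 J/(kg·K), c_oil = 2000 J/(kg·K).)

m ≈ 0.785 kg

Conservation of energy gives ΣQ = 0:
m·388·(96.3 − 304) + 0.474·2000·(96.3 − 29.6) = 0
-80588 m = -63232
m = -63232/-80588 ≈ 0.7846 kg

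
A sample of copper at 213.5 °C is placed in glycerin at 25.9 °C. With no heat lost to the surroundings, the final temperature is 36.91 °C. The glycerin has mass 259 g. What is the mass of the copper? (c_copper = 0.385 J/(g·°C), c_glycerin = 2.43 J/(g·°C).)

Heat lost by the copper = heat gained by the glycerin:
m·0.385·(213.5 − 36.91) = 259·2.43·(36.91 − 25.9)
67.99 m = 6929.4  ⇒  m ≈ 101.9 g

m ≈ 102 g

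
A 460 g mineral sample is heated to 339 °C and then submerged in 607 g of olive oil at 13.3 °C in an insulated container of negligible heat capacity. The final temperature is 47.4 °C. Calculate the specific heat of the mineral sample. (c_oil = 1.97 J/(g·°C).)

c ≈ 0.304 J/(g·°C)

Heat lost by the mineral sample = heat gained by the oil:
460·c·(339 − 47.4) = 607·1.97·(47.4 − 13.3)
134136 c = 40776  ⇒  c ≈ 0.304 J/(g·°C)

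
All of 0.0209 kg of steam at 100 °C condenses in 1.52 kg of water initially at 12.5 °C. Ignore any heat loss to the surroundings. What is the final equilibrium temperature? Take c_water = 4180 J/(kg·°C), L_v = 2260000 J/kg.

T_f ≈ 21.0 °C

Net heat exchanged in the isolated system is zero:
condense steam: −0.0209·2260000 = −47234; condensed water 100 °C→T: 87.36(T − 100); original water: 6353.6(T − 12.5)
6441 T = 47234 + 8736.2 + 79420 = 135390
T ≈ 21.02 °C, under the boiling point, so the assumption holds.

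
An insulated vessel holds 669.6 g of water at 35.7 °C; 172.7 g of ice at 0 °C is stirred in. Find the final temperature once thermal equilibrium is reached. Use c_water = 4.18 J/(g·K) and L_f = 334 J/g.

Conservation of energy gives ΣQ = 0:
fusion: m_ice L_f = 172.7·334 = 57682; meltwater 0→T: 172.7·4.18·T = 721.89 T; water cools: 669.6·4.18·(T − 35.7) = 2798.9(T − 35.7)
3520.8 T = 99922 − 57682 = 42240
T ≈ 12.00 °C. Since T > 0 °C, the all-ice-melts assumption holds.

T_f ≈ 12.0 °C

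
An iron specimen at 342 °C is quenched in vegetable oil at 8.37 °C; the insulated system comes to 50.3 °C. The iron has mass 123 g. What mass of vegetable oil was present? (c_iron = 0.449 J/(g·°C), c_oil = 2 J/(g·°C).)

|Q_iron| = |Q_oil|:
123×0.449×(342 − 50.3) = m×2×(50.3 − 8.37)
83.86 m = 16110  ⇒  m ≈ 192.1 g

m ≈ 192 g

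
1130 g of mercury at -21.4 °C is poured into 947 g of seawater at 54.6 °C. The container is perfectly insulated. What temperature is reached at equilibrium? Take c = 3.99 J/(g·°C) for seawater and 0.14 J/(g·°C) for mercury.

T_f ≈ 51.5 °C

Setting the total heat transfer to zero:
947*3.99*(T − 54.6) + 1130*0.14*(T − (-21.4)) = 0
3778.5(T − 54.6) + 158.2(T − (-21.4)) = 0
(3778.5 + 158.2) T = 3778.5*54.6 + 158.2*(-21.4)
T ≈ 51.55 °C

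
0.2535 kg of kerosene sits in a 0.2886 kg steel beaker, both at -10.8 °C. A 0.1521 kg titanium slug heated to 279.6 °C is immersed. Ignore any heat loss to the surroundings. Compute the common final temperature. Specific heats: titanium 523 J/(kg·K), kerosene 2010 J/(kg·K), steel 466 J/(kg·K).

Let T be the final temperature. ΣQ_i = 0:
0.1521*523*(T − 279.6) + 0.2535*2010*(T − (-10.8)) + 0.2886*466*(T − (-10.8)) = 0
79.55(T − 279.6) + 509.54(T − (-10.8)) + 134.49(T − (-10.8)) = 0
(79.55 + 509.54 + 134.49) T = 79.55*279.6 + 509.54*(-10.8) + 134.49*(-10.8)
T = 15286/723.57 ≈ 21.13 °C

T_f ≈ 21.1 °C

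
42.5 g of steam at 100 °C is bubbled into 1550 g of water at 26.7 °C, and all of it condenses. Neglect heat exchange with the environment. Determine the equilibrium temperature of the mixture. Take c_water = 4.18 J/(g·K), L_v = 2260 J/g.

T_f ≈ 43.1 °C

Energy conservation, ΣQ = 0:
steam→water at 100 °C releases m L_v = 42.5×2260 = 96050; condensed water 100 °C→T: 177.65(T − 100); water warms: 1550×4.18×(T − 26.7) = 6479(T − 26.7)
6656.6 T = 96050 + 17765 + 172989 = 286804
T ≈ 43.09 °C, under the boiling point, so the assumption holds.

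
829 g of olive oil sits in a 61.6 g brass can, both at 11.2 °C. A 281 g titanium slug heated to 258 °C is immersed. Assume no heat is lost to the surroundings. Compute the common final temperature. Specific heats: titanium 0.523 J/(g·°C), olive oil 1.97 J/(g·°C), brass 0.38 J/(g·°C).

T_f ≈ 31.3 °C

Setting the total heat transfer to zero:
281×0.523×(T − 258) + 829×1.97×(T − 11.2) + 61.6×0.38×(T − 11.2) = 0
146.96(T − 258) + 1633.1(T − 11.2) + 23.41(T − 11.2) = 0
(146.96 + 1633.1 + 23.41) T = 146.96×258 + 1633.1×11.2 + 23.41×11.2
T ≈ 31.31 °C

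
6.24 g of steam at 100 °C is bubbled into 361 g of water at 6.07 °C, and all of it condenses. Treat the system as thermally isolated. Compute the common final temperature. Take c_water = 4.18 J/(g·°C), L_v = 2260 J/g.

Net heat exchanged in the isolated system is zero:
latent heat released on condensation: 6.24·2260 = 14102
  condensate cools 100→T: 6.24·4.18·(T − 100) = 26.08(T − 100)
  water warms: 361·4.18·(T − 6.07) = 1509(T − 6.07)
1535.1 T = 14102 + 2608.3 + 9159.5 = 25870
T ≈ 16.85 °C — below 100 °C, confirming all the steam condensed.

T_f ≈ 16.9 °C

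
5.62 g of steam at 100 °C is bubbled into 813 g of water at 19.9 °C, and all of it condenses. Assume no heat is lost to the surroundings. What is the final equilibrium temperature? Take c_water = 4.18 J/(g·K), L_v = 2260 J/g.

Energy balance with sensible and latent terms:
steam→water at 100 °C releases m L_v = 5.62·2260 = 12701
  condensed water 100 °C→T: 23.49(T − 100)
  water warms: 813·4.18·(T − 19.9) = 3398.3(T − 19.9)
3421.8 T = 12701 + 2349.2 + 67627 = 82677
T ≈ 24.16 °C — below 100 °C, confirming all the steam condensed.

T_f ≈ 24.2 °C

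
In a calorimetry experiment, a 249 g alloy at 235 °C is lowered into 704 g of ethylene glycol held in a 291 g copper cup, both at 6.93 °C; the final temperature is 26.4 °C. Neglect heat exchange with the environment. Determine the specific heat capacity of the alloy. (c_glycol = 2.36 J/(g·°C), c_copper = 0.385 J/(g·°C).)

c ≈ 0.665 J/(g·°C)

Taking heat into each body as positive, Σ m c ΔT = 0:
249×c×(26.4 − 235) + 704×2.36×(26.4 − 6.93) + 291×0.385×(26.4 − 6.93) = 0
-51941 c = -34530
c = -34530/-51941 ≈ 0.6648 J/(g·°C)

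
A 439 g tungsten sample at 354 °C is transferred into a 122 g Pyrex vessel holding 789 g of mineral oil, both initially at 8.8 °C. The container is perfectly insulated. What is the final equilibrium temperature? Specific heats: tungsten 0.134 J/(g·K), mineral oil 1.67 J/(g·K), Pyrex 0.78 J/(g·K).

Energy conservation, ΣQ = 0:
439·0.134·(T − 354) + 789·1.67·(T − 8.8) + 122·0.78·(T − 8.8) = 0
58.83(T − 354) + 1317.6(T − 8.8) + 95.16(T − 8.8) = 0
1471.6 T = 33257
T = 33257/1471.6 ≈ 22.60 °C

T_f ≈ 22.6 °C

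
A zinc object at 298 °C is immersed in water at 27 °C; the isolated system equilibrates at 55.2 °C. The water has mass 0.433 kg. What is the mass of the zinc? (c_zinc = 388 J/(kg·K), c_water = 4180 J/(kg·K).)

Conservation of energy gives ΣQ = 0:
m·388·(55.2 − 298) + 0.433·4180·(55.2 − 27) = 0
-94206 m = -51040
m = -51040/-94206 ≈ 0.5418 kg

m ≈ 0.542 kg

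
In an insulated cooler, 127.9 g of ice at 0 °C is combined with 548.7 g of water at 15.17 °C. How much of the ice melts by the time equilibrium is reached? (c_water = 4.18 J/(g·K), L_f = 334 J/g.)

Heat available from the water dropping to 0 °C: 548.7×4.18×15.17 = 34793 J.
Fully melting the ice requires m_ice L_f = 127.9×334 = 42719 J.
Since 34793 < 42719 J, not all the ice melts; equilibrium is at 0 °C.
m_melt = 34793 / L_f = 104.2 g.

m_melted ≈ 104 g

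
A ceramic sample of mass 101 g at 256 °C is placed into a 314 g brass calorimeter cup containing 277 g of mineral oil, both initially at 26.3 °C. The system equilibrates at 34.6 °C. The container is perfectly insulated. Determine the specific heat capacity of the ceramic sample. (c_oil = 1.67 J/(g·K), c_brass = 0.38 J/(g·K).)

c ≈ 0.216 J/(g·K)

Taking heat into each body as positive, Σ m c ΔT = 0:
101×c×(34.6 − 256) + 277×1.67×(34.6 − 26.3) + 314×0.38×(34.6 − 26.3) = 0
-22361 c = -4829.9
c = -4829.9/-22361 ≈ 0.216 J/(g·K)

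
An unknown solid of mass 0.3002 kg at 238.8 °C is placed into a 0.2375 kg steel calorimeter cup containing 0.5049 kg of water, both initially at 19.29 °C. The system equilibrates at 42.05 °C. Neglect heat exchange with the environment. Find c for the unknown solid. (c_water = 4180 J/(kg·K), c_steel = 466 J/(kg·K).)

Net heat exchanged in the isolated system is zero:
0.3002·c·(42.05 − 238.8) + 0.5049·4180·(42.05 − 19.29) + 0.2375·466·(42.05 − 19.29) = 0
-59.06 c = -50554
c = -50554/-59.06 ≈ 855.9 J/(kg·K)

c ≈ 856 J/(kg·K)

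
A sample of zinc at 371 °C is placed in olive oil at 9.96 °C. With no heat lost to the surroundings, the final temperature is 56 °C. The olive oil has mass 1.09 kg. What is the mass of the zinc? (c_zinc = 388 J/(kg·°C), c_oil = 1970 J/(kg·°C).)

m ≈ 0.809 kg

|Q_zinc| = |Q_oil|:
m×388×(371 − 56) = 1.09×1970×(56 − 9.96)
122220 m = 98862  ⇒  m ≈ 0.8089 kg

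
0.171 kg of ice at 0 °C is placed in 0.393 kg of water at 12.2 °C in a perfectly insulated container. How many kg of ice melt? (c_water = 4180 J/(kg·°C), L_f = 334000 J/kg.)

m_melted ≈ 0.06 kg

Water can give up m c ΔT = 0.393×4180×12.2 = 20041 J before reaching 0 °C.
Melting all 0.171 kg of ice would need 0.171×334000 = 57114 J.
Since 20041 < 57114 J, not all the ice melts; equilibrium is at 0 °C.
m_melt = 20041 / L_f = 0.06 kg.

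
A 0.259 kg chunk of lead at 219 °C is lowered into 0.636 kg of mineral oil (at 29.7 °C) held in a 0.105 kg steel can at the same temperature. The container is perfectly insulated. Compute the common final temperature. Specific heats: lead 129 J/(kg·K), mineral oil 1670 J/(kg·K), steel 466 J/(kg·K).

T_f ≈ 35.2 °C

Setting the total heat transfer to zero:
0.259*129*(T − 219) + 0.636*1670*(T − 29.7) + 0.105*466*(T − 29.7) = 0
(33.41 + 1062.1 + 48.93) T = 33.41*219 + 1062.1*29.7 + 48.93*29.7
T = 40315/1144.5 ≈ 35.23 °C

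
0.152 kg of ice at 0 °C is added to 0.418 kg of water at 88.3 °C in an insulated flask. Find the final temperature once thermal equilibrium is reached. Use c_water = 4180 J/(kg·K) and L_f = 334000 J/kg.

T_f ≈ 43.4 °C

Net heat exchanged in the isolated system is zero:
fusion: m_ice L_f = 0.152×334000 = 50768
  warm the meltwater: 635.36 T
  water: 1747.2(T − 88.3)
2382.6 T = 154281 − 50768 = 103513
T ≈ 43.45 °C. Since T > 0 °C, the all-ice-melts assumption holds.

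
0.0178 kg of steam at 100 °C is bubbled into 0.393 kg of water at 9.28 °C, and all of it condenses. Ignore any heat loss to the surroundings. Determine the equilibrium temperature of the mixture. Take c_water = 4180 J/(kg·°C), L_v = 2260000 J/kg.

Setting the total heat transfer to zero:
latent heat released on condensation: 0.0178×2260000 = 40228; condensed water 100 °C→T: 74.4(T − 100); original water: 1642.7(T − 9.28)
1717.1 T = 40228 + 7440.4 + 15245 = 62913
T ≈ 36.64 °C — below 100 °C, confirming all the steam condensed.

T_f ≈ 36.6 °C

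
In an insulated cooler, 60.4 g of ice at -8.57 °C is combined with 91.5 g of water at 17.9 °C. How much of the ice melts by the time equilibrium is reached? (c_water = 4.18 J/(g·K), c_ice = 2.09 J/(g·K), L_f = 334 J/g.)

m_melted ≈ 17.3 g

Water can give up m c ΔT = 91.5·4.18·17.9 = 6846.2 J before reaching 0 °C.
Of that, 60.4·2.09·8.57 = 1081.8 J goes to bring the ice to 0 °C, leaving 5764.4 J.
Fully melting the ice requires m_ice L_f = 60.4·334 = 20174 J.
That's not enough to melt it all — equilibrium is at 0 °C with ice remaining.
Mass melted = 5764.4/334 ≈ 17.26 g.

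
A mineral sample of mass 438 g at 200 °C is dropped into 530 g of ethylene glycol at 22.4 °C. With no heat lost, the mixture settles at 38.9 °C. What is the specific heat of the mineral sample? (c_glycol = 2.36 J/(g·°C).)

Energy conservation, ΣQ = 0:
438×c×(38.9 − 200) + 530×2.36×(38.9 − 22.4) = 0
-70562 c = -20638
c = -20638/-70562 ≈ 0.2925 J/(g·°C)

c ≈ 0.292 J/(g·°C)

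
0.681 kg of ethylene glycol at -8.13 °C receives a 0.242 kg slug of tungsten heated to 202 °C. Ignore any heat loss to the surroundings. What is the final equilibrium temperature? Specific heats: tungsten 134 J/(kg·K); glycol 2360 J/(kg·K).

|Q_tungsten| = |Q_glycol|:
0.242×134×(202 − T) = 0.681×2360×(T − (-8.13))
32.43(202 − T) = 1607.2(T − (-8.13))
1639.6 T = -6515.8  ⇒  T ≈ -3.97 °C

T_f ≈ -4.0 °C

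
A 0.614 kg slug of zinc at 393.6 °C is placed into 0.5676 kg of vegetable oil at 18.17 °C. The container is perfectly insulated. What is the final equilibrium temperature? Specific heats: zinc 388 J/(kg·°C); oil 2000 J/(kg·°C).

T_f ≈ 83.3 °C

Set heat shed by the hot body equal to heat absorbed by the cold body:
0.614·388·(393.6 − T) = 0.5676·2000·(T − 18.17)
238.23(393.6 − T) = 1135.2(T − 18.17)
1373.4 T = 114395  ⇒  T ≈ 83.29 °C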